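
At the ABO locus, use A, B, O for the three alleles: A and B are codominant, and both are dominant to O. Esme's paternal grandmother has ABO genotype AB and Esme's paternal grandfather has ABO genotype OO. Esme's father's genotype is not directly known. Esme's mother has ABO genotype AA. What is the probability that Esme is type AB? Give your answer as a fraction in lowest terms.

Esme's father's ABO genotype from AB × OO: 1/2 AO, 1/2 BO.
Crossing each possibility with the mother AA and summing P(type AB): 1/2·0 + 1/2·1/2 = 1/4.

1/4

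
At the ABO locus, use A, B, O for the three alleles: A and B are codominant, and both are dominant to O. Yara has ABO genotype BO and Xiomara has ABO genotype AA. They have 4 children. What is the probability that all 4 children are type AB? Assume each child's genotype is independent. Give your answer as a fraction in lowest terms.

ABO cross BO × AA → 1/2 A, 1/2 AB.
So P(type AB) = 1/2 per child.
All 4 independent: (1/2)^4 = 1/16.

1/16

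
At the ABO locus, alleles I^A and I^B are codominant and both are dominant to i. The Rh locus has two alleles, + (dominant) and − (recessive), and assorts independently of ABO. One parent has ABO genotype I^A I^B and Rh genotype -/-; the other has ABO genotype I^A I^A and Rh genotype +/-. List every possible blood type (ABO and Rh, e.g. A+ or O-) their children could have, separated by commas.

Gametes from I^A I^B × I^A I^A give offspring ABO genotypes I^A I^A, I^A I^B, i.e. phenotypes A, AB.
Rh cross -/- × +/- → phenotypes Rh+, Rh-.
Combining independently: A+, A-, AB+, AB-.

A+, A-, AB+, AB-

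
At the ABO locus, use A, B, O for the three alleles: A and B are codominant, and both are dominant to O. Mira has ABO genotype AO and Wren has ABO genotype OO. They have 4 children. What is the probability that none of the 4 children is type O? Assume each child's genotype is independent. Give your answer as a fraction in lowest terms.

ABO cross AO × OO → 1/2 O, 1/2 A.
So P(type O) = 1/2 per child.
P(not type O) = 1/2 for one child; (1/2)^4 = 1/16.

1/16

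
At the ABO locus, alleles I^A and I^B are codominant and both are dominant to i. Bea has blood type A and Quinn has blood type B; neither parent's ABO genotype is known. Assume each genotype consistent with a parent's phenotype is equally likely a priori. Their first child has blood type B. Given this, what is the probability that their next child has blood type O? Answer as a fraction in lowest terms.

Possible genotypes: Bea ∈ {I^A I^A, I^A i}; Quinn ∈ {I^B I^B, I^B i}.
Weight each parental genotype pair by prior × P(type-B child):
  I^A i × I^B I^B: posterior weight 2/3; P(next child type O) = 0.
  I^A i × I^B i: posterior weight 1/3; P(next child type O) = 1/4.
Weighted sum = 1/12.

1/12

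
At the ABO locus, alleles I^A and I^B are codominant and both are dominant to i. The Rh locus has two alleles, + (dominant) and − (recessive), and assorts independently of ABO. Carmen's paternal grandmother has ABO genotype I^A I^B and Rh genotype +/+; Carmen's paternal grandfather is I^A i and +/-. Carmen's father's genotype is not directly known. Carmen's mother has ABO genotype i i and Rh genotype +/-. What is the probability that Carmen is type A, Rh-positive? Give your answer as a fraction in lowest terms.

7/16

Carmen's father's ABO genotype from I^A I^B × I^A i: 1/4 I^A I^A, 1/4 I^A I^B, 1/4 I^A i, 1/4 I^B i.
Crossing each possibility with the mother i i and summing P(type A): 1/4·1 + 1/4·1/2 + 1/4·1/2 + 1/4·0 = 1/2.
Similarly for Rh via the father's Rh distribution: P(Rh+) = 7/8.
Independent loci: 1/2 × 7/8 = 7/16.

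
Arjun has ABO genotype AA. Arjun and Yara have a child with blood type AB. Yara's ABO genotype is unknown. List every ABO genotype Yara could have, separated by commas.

AB, BB, BO

For each candidate genotype of Yara, check whether crossing it with AA can produce every observed child phenotype.
  AA → possible child types {A} ✗
  AB → possible child types {A, AB} ✓
  AO → possible child types {A} ✗
  BB → possible child types {AB} ✓
  BO → possible child types {A, AB} ✓
  OO → possible child types {A} ✗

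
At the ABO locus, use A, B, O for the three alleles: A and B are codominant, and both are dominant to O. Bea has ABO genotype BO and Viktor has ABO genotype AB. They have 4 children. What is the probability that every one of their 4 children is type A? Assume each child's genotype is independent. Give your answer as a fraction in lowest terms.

1/256

ABO cross BO × AB → 1/4 A, 1/2 B, 1/4 AB.
So P(type A) = 1/4 per child.
All 4 independent: (1/4)^4 = 1/256.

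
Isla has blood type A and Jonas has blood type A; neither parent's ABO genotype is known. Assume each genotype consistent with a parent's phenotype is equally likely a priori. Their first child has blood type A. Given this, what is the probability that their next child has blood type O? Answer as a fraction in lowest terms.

Possible genotypes: Isla ∈ {I^A I^A, I^A i}; Jonas ∈ {I^A I^A, I^A i}.
Weight each parental genotype pair by prior × P(type-A child):
  I^A I^A × I^A I^A: posterior weight 4/15; P(next child type O) = 0.
  I^A I^A × I^A i: posterior weight 4/15; P(next child type O) = 0.
  I^A i × I^A I^A: posterior weight 4/15; P(next child type O) = 0.
  I^A i × I^A i: posterior weight 1/5; P(next child type O) = 1/4.
Weighted sum = 1/20.

1/20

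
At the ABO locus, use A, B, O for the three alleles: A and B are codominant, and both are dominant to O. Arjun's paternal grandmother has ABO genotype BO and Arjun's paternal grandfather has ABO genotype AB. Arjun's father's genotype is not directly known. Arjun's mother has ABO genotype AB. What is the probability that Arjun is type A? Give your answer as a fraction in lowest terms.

1/4

Arjun's father's ABO genotype from BO × AB: 1/4 AB, 1/4 AO, 1/4 BB, 1/4 BO.
Crossing each possibility with the mother AB and summing P(type A): 1/4·1/4 + 1/4·1/2 + 1/4·0 + 1/4·1/4 = 1/4.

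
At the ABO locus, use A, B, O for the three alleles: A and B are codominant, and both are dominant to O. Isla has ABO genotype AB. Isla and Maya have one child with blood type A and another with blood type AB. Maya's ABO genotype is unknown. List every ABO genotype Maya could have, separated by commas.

AA, AB, AO, BO

For each candidate genotype of Maya, check whether crossing it with AB can produce every observed child phenotype.
  AA → possible child types {A, AB} ✓
  AB → possible child types {A, B, AB} ✓
  AO → possible child types {A, B, AB} ✓
  BB → possible child types {B, AB} ✗
  BO → possible child types {A, B, AB} ✓
  OO → possible child types {A, B} ✗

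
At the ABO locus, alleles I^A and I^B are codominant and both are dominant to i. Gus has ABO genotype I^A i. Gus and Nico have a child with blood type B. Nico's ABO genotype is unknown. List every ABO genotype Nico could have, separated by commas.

For each candidate genotype of Nico, check whether crossing it with I^A i can produce every observed child phenotype.
  I^A I^A → possible child types {A} ✗
  I^A I^B → possible child types {A, B, AB} ✓
  I^A i → possible child types {O, A} ✗
  I^B I^B → possible child types {B, AB} ✓
  I^B i → possible child types {O, A, B, AB} ✓
  i i → possible child types {O, A} ✗

I^A I^B, I^B I^B, I^B i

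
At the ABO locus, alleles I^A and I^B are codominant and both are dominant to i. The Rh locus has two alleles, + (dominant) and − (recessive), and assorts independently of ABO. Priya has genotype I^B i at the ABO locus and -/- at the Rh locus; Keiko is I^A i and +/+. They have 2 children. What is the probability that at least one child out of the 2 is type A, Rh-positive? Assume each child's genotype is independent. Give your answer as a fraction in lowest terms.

ABO cross I^B i × I^A i → 1/4 O, 1/4 A, 1/4 B, 1/4 AB.
Rh cross -/- × +/+ → 1 Rh+; so P(type A, Rh-positive) = 1/4 × 1 = 1/4 per child.
P(none) = (3/4)^2 = 9/16; P(at least one) = 1 − 9/16 = 7/16.

7/16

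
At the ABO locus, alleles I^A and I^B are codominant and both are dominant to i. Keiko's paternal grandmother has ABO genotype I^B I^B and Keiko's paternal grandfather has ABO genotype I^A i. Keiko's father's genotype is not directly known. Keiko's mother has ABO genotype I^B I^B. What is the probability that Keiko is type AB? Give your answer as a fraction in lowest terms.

1/4

Keiko's father's ABO genotype from I^B I^B × I^A i: 1/2 I^A I^B, 1/2 I^B i.
Crossing each possibility with the mother I^B I^B and summing P(type AB): 1/2·1/2 + 1/2·0 = 1/4.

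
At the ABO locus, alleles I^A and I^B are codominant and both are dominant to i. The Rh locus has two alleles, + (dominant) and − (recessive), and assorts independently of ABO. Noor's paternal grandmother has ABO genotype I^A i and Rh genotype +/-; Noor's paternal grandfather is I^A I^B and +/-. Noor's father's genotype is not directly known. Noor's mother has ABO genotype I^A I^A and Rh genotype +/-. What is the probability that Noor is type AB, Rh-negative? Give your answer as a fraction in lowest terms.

1/16

Noor's father's ABO genotype from I^A i × I^A I^B: 1/4 I^A I^A, 1/4 I^A I^B, 1/4 I^A i, 1/4 I^B i.
Crossing each possibility with the mother I^A I^A and summing P(type AB): 1/4·0 + 1/4·1/2 + 1/4·0 + 1/4·1/2 = 1/4.
Similarly for Rh via the father's Rh distribution: P(Rh-) = 1/4.
Independent loci: 1/4 × 1/4 = 1/16.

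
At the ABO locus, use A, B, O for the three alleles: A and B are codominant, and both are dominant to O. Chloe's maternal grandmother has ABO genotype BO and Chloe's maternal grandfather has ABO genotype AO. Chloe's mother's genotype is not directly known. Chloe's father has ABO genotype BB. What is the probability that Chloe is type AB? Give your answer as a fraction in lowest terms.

Chloe's mother's ABO genotype from BO × AO: 1/4 AB, 1/4 AO, 1/4 BO, 1/4 OO.
Crossing each possibility with the father BB and summing P(type AB): 1/4·1/2 + 1/4·1/2 + 1/4·0 + 1/4·0 = 1/4.

1/4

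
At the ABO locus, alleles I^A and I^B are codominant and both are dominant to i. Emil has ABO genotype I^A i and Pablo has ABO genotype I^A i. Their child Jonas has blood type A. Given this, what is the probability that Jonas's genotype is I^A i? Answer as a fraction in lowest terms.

2/3

Cross I^A i × I^A i → 1/4 I^A I^A, 1/2 I^A i, 1/4 i i.
Type-A genotypes among offspring: I^A I^A (1/4), I^A i (1/2); total 3/4.
P(I^A i | type A) = (1/2) / (3/4) = 2/3.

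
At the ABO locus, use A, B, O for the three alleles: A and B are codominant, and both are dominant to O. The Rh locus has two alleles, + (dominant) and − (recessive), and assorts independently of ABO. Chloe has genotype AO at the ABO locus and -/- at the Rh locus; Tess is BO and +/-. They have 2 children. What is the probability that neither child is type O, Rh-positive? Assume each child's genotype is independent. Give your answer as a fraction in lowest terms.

ABO cross AO × BO → 1/4 O, 1/4 A, 1/4 B, 1/4 AB.
Rh cross -/- × +/- → 1/2 Rh+, 1/2 Rh-; so P(type O, Rh-positive) = 1/4 × 1/2 = 1/8 per child.
P(not type O, Rh-positive) = 7/8 for one child; (7/8)^2 = 49/64.

49/64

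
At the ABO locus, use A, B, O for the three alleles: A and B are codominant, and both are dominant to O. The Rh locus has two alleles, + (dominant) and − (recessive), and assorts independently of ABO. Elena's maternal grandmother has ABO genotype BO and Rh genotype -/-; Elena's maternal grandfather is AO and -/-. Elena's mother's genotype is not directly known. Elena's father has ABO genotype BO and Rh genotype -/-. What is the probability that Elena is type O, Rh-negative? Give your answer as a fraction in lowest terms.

Elena's mother's ABO genotype from BO × AO: 1/4 AB, 1/4 AO, 1/4 BO, 1/4 OO.
Crossing each possibility with the father BO and summing P(type O): 1/4·0 + 1/4·1/4 + 1/4·1/4 + 1/4·1/2 = 1/4.
Similarly for Rh via the mother's Rh distribution: P(Rh-) = 1.
Independent loci: 1/4 × 1 = 1/4.

1/4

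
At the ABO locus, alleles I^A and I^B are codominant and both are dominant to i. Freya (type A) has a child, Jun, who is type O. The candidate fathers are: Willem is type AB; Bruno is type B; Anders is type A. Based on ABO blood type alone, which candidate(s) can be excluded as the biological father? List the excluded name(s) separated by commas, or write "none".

Willem

A candidate is excluded only if no genotype consistent with his phenotype could produce a type O child with a type A mother.
Willem (type AB): no genotype consistent with that phenotype can produce a type-O child with a type-A mother.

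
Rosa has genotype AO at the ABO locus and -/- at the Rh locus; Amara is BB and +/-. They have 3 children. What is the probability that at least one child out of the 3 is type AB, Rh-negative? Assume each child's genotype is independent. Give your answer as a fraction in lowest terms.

ABO cross AO × BB → 1/2 B, 1/2 AB.
Rh cross -/- × +/- → 1/2 Rh+, 1/2 Rh-; so P(type AB, Rh-negative) = 1/2 × 1/2 = 1/4 per child.
P(none) = (3/4)^3 = 27/64; P(at least one) = 1 − 27/64 = 37/64.

37/64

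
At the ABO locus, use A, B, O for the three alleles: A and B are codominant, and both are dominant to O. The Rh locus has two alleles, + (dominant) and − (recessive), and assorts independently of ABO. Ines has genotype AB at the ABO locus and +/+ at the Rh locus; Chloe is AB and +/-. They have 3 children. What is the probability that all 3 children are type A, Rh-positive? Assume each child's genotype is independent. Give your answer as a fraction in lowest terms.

1/64

ABO cross AB × AB → 1/4 A, 1/4 B, 1/2 AB.
Rh cross +/+ × +/- → 1 Rh+; so P(type A, Rh-positive) = 1/4 × 1 = 1/4 per child.
All 3 independent: (1/4)^3 = 1/64.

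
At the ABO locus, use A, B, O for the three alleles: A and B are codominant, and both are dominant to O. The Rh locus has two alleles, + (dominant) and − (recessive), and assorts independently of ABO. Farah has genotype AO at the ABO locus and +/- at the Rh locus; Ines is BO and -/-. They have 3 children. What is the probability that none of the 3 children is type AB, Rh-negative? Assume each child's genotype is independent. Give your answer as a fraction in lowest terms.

343/512

ABO cross AO × BO → 1/4 O, 1/4 A, 1/4 B, 1/4 AB.
Rh cross +/- × -/- → 1/2 Rh+, 1/2 Rh-; so P(type AB, Rh-negative) = 1/4 × 1/2 = 1/8 per child.
P(not type AB, Rh-negative) = 7/8 for one child; (7/8)^3 = 343/512.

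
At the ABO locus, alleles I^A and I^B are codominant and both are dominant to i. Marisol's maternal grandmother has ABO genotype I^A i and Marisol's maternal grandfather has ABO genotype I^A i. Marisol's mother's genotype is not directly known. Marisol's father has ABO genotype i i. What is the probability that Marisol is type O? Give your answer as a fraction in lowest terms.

Marisol's mother's ABO genotype from I^A i × I^A i: 1/4 I^A I^A, 1/2 I^A i, 1/4 i i.
Crossing each possibility with the father i i and summing P(type O): 1/4·0 + 1/2·1/2 + 1/4·1 = 1/2.

1/2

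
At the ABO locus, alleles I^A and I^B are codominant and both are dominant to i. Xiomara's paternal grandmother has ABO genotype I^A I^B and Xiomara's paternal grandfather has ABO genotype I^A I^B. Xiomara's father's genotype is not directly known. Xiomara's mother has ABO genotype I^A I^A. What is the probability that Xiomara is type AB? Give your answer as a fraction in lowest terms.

1/2

Xiomara's father's ABO genotype from I^A I^B × I^A I^B: 1/4 I^A I^A, 1/2 I^A I^B, 1/4 I^B I^B.
Crossing each possibility with the mother I^A I^A and summing P(type AB): 1/4·0 + 1/2·1/2 + 1/4·1 = 1/2.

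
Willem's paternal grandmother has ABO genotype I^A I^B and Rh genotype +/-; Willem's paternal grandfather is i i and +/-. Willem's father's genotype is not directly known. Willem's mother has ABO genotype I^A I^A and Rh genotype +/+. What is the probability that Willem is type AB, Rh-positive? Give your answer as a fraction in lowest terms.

Willem's father's ABO genotype from I^A I^B × i i: 1/2 I^A i, 1/2 I^B i.
Crossing each possibility with the mother I^A I^A and summing P(type AB): 1/2·0 + 1/2·1/2 = 1/4.
Similarly for Rh via the father's Rh distribution: P(Rh+) = 1.
Independent loci: 1/4 × 1 = 1/4.

1/4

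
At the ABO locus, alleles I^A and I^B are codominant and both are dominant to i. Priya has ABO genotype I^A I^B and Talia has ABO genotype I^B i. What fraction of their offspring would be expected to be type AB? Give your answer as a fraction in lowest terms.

ABO cross I^A I^B × I^B i → offspring phenotypes: 1/4 A, 1/2 B, 1/4 AB.
So P(type AB) = 1/4.

1/4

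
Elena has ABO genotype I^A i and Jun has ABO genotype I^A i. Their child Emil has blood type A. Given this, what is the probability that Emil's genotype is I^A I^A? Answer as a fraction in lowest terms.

1/3

Cross I^A i × I^A i → 1/4 I^A I^A, 1/2 I^A i, 1/4 i i.
Type-A genotypes among offspring: I^A I^A (1/4), I^A i (1/2); total 3/4.
P(I^A I^A | type A) = (1/4) / (3/4) = 1/3.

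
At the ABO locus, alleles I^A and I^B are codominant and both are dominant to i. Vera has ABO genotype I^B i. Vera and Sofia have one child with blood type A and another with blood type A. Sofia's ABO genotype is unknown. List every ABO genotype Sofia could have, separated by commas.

For each candidate genotype of Sofia, check whether crossing it with I^B i can produce every observed child phenotype.
  I^A I^A → possible child types {A, AB} ✓
  I^A I^B → possible child types {A, B, AB} ✓
  I^A i → possible child types {O, A, B, AB} ✓
  I^B I^B → possible child types {B} ✗
  I^B i → possible child types {O, B} ✗
  i i → possible child types {O, B} ✗

I^A I^A, I^A I^B, I^A i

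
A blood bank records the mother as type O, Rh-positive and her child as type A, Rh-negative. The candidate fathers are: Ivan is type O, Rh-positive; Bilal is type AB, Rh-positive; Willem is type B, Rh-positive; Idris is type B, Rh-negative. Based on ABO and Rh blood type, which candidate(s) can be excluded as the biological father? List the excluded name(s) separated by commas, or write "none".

A candidate is excluded only if no genotype consistent with his phenotype could produce a type A, Rh-negative child with a type O, Rh-positive mother.
Ivan (type O, Rh+): no genotype consistent with that phenotype can produce a type-A Rh- child with a type-O mother.
Willem (type B, Rh+): no genotype consistent with that phenotype can produce a type-A Rh- child with a type-O mother.
Idris (type B, Rh-): no genotype consistent with that phenotype can produce a type-A Rh- child with a type-O mother.

Ivan, Willem, Idris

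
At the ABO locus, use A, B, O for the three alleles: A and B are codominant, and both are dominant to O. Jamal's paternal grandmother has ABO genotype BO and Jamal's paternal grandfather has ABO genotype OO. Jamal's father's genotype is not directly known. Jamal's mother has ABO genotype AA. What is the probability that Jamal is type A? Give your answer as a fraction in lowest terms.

Jamal's father's ABO genotype from BO × OO: 1/2 BO, 1/2 OO.
Crossing each possibility with the mother AA and summing P(type A): 1/2·1/2 + 1/2·1 = 3/4.

3/4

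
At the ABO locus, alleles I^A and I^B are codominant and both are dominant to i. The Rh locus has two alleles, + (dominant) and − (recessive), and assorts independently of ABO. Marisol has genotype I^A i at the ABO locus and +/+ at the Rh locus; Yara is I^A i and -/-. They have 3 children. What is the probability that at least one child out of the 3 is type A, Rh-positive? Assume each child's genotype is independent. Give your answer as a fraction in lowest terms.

ABO cross I^A i × I^A i → 1/4 O, 3/4 A.
Rh cross +/+ × -/- → 1 Rh+; so P(type A, Rh-positive) = 3/4 × 1 = 3/4 per child.
P(none) = (1/4)^3 = 1/64; P(at least one) = 1 − 1/64 = 63/64.

63/64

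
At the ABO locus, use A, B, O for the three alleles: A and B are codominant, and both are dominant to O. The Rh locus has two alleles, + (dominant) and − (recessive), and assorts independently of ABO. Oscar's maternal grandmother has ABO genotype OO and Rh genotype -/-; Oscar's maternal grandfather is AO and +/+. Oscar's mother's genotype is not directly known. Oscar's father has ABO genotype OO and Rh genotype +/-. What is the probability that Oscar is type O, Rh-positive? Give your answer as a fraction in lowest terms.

Oscar's mother's ABO genotype from OO × AO: 1/2 AO, 1/2 OO.
Crossing each possibility with the father OO and summing P(type O): 1/2·1/2 + 1/2·1 = 3/4.
Similarly for Rh via the mother's Rh distribution: P(Rh+) = 3/4.
Independent loci: 3/4 × 3/4 = 9/16.

9/16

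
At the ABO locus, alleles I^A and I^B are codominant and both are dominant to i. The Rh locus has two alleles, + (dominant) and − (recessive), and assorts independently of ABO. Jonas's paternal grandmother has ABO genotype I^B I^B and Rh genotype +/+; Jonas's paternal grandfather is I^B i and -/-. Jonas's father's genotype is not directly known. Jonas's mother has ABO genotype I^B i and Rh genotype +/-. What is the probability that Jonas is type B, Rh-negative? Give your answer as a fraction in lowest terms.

Jonas's father's ABO genotype from I^B I^B × I^B i: 1/2 I^B I^B, 1/2 I^B i.
Crossing each possibility with the mother I^B i and summing P(type B): 1/2·1 + 1/2·3/4 = 7/8.
Similarly for Rh via the father's Rh distribution: P(Rh-) = 1/4.
Independent loci: 7/8 × 1/4 = 7/32.

7/32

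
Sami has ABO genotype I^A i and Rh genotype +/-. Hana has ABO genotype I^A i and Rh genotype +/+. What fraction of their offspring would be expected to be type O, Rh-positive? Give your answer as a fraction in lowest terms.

ABO cross I^A i × I^A i → offspring phenotypes: 1/4 O, 3/4 A.
Rh cross +/- × +/+ → 1 Rh+.
Independent loci: P(type O, Rh-positive) = 1/4 × 1 = 1/4.

1/4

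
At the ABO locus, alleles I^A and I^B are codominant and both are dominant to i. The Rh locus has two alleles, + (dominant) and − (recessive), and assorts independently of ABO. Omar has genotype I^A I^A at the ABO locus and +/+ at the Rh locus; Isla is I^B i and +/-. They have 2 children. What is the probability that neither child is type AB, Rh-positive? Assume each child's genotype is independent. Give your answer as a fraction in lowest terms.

1/4

ABO cross I^A I^A × I^B i → 1/2 A, 1/2 AB.
Rh cross +/+ × +/- → 1 Rh+; so P(type AB, Rh-positive) = 1/2 × 1 = 1/2 per child.
P(not type AB, Rh-positive) = 1/2 for one child; (1/2)^2 = 1/4.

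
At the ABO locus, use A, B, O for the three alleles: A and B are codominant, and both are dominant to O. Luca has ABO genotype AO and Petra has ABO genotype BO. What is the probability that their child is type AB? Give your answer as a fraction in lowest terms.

1/4

ABO cross AO × BO → offspring phenotypes: 1/4 O, 1/4 A, 1/4 B, 1/4 AB.
So P(type AB) = 1/4.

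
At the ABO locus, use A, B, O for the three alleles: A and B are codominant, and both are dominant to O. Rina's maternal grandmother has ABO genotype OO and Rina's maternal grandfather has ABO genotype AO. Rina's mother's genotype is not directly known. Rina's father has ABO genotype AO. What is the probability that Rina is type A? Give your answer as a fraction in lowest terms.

Rina's mother's ABO genotype from OO × AO: 1/2 AO, 1/2 OO.
Crossing each possibility with the father AO and summing P(type A): 1/2·3/4 + 1/2·1/2 = 5/8.

5/8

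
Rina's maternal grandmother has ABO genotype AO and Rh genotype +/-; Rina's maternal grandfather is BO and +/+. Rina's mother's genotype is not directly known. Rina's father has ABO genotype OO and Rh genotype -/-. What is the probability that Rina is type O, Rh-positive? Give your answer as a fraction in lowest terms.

3/8

Rina's mother's ABO genotype from AO × BO: 1/4 AB, 1/4 AO, 1/4 BO, 1/4 OO.
Crossing each possibility with the father OO and summing P(type O): 1/4·0 + 1/4·1/2 + 1/4·1/2 + 1/4·1 = 1/2.
Similarly for Rh via the mother's Rh distribution: P(Rh+) = 3/4.
Independent loci: 1/2 × 3/4 = 3/8.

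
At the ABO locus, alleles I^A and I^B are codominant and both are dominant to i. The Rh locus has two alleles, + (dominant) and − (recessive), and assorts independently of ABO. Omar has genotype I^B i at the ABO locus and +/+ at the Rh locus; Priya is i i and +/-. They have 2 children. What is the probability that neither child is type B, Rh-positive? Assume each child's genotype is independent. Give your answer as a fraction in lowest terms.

ABO cross I^B i × i i → 1/2 O, 1/2 B.
Rh cross +/+ × +/- → 1 Rh+; so P(type B, Rh-positive) = 1/2 × 1 = 1/2 per child.
P(not type B, Rh-positive) = 1/2 for one child; (1/2)^2 = 1/4.

1/4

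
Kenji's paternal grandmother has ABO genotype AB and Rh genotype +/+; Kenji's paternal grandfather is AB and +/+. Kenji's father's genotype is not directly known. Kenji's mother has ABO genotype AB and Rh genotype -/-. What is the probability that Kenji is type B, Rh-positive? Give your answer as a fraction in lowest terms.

Kenji's father's ABO genotype from AB × AB: 1/4 AA, 1/2 AB, 1/4 BB.
Crossing each possibility with the mother AB and summing P(type B): 1/4·0 + 1/2·1/4 + 1/4·1/2 = 1/4.
Similarly for Rh via the father's Rh distribution: P(Rh+) = 1.
Independent loci: 1/4 × 1 = 1/4.

1/4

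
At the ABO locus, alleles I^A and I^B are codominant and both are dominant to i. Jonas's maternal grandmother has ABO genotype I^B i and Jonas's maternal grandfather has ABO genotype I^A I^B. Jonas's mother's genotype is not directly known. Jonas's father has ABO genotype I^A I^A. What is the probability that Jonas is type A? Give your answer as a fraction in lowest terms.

Jonas's mother's ABO genotype from I^B i × I^A I^B: 1/4 I^A I^B, 1/4 I^A i, 1/4 I^B I^B, 1/4 I^B i.
Crossing each possibility with the father I^A I^A and summing P(type A): 1/4·1/2 + 1/4·1 + 1/4·0 + 1/4·1/2 = 1/2.

1/2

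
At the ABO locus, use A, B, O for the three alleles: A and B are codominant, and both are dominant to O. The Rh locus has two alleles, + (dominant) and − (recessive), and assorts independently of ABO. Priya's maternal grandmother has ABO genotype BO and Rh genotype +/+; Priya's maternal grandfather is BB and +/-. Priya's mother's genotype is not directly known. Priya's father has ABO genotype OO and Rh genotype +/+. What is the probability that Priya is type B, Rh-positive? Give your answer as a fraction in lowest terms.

3/4

Priya's mother's ABO genotype from BO × BB: 1/2 BB, 1/2 BO.
Crossing each possibility with the father OO and summing P(type B): 1/2·1 + 1/2·1/2 = 3/4.
Similarly for Rh via the mother's Rh distribution: P(Rh+) = 1.
Independent loci: 3/4 × 1 = 3/4.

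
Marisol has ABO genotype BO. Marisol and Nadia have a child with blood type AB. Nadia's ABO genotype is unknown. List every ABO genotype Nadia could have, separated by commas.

For each candidate genotype of Nadia, check whether crossing it with BO can produce every observed child phenotype.
  AA → possible child types {A, AB} ✓
  AB → possible child types {A, B, AB} ✓
  AO → possible child types {O, A, B, AB} ✓
  BB → possible child types {B} ✗
  BO → possible child types {O, B} ✗
  OO → possible child types {O, B} ✗

AA, AB, AO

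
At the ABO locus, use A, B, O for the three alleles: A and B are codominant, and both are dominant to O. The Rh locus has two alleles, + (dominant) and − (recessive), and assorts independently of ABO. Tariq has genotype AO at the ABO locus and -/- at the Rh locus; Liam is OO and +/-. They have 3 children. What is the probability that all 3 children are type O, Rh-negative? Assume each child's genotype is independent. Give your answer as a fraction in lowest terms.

ABO cross AO × OO → 1/2 O, 1/2 A.
Rh cross -/- × +/- → 1/2 Rh+, 1/2 Rh-; so P(type O, Rh-negative) = 1/2 × 1/2 = 1/4 per child.
All 3 independent: (1/4)^3 = 1/64.

1/64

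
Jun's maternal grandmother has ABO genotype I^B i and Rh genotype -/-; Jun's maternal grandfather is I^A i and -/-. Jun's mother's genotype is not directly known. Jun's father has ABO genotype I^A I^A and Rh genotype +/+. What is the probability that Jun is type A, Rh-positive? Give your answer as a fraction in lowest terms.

Jun's mother's ABO genotype from I^B i × I^A i: 1/4 I^A I^B, 1/4 I^A i, 1/4 I^B i, 1/4 i i.
Crossing each possibility with the father I^A I^A and summing P(type A): 1/4·1/2 + 1/4·1 + 1/4·1/2 + 1/4·1 = 3/4.
Similarly for Rh via the mother's Rh distribution: P(Rh+) = 1.
Independent loci: 3/4 × 1 = 3/4.

3/4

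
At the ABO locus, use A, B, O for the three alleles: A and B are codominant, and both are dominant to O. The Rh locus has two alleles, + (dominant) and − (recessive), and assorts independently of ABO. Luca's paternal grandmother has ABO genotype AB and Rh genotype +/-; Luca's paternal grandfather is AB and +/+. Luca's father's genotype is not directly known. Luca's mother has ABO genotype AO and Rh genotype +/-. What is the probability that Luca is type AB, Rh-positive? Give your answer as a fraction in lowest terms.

Luca's father's ABO genotype from AB × AB: 1/4 AA, 1/2 AB, 1/4 BB.
Crossing each possibility with the mother AO and summing P(type AB): 1/4·0 + 1/2·1/4 + 1/4·1/2 = 1/4.
Similarly for Rh via the father's Rh distribution: P(Rh+) = 7/8.
Independent loci: 1/4 × 7/8 = 7/32.

7/32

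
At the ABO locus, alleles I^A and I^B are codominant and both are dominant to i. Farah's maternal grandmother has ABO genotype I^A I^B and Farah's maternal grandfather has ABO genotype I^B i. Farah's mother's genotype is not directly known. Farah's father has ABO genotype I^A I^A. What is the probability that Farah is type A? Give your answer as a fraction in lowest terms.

Farah's mother's ABO genotype from I^A I^B × I^B i: 1/4 I^A I^B, 1/4 I^A i, 1/4 I^B I^B, 1/4 I^B i.
Crossing each possibility with the father I^A I^A and summing P(type A): 1/4·1/2 + 1/4·1 + 1/4·0 + 1/4·1/2 = 1/2.

1/2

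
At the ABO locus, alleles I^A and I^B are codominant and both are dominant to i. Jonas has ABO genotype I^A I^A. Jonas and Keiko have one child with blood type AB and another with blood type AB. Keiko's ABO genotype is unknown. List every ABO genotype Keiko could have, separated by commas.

I^A I^B, I^B I^B, I^B i

For each candidate genotype of Keiko, check whether crossing it with I^A I^A can produce every observed child phenotype.
  I^A I^A → possible child types {A} ✗
  I^A I^B → possible child types {A, AB} ✓
  I^A i → possible child types {A} ✗
  I^B I^B → possible child types {AB} ✓
  I^B i → possible child types {A, AB} ✓
  i i → possible child types {A} ✗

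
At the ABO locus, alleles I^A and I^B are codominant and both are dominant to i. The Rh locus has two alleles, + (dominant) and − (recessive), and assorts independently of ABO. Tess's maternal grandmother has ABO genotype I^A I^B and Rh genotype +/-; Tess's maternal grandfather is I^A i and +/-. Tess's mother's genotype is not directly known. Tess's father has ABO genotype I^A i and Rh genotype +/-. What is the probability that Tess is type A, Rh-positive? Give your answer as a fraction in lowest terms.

Tess's mother's ABO genotype from I^A I^B × I^A i: 1/4 I^A I^A, 1/4 I^A I^B, 1/4 I^A i, 1/4 I^B i.
Crossing each possibility with the father I^A i and summing P(type A): 1/4·1 + 1/4·1/2 + 1/4·3/4 + 1/4·1/4 = 5/8.
Similarly for Rh via the mother's Rh distribution: P(Rh+) = 3/4.
Independent loci: 5/8 × 3/4 = 15/32.

15/32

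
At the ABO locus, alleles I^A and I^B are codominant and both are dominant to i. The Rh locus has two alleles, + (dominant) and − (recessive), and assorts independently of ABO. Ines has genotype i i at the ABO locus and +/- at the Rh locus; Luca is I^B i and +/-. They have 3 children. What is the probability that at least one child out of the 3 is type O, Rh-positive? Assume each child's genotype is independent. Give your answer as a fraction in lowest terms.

387/512

ABO cross i i × I^B i → 1/2 O, 1/2 B.
Rh cross +/- × +/- → 3/4 Rh+, 1/4 Rh-; so P(type O, Rh-positive) = 1/2 × 3/4 = 3/8 per child.
P(none) = (5/8)^3 = 125/512; P(at least one) = 1 − 125/512 = 387/512.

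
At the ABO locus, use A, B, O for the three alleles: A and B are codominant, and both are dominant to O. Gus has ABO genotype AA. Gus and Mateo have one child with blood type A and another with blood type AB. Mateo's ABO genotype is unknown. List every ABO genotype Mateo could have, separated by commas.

For each candidate genotype of Mateo, check whether crossing it with AA can produce every observed child phenotype.
  AA → possible child types {A} ✗
  AB → possible child types {A, AB} ✓
  AO → possible child types {A} ✗
  BB → possible child types {AB} ✗
  BO → possible child types {A, AB} ✓
  OO → possible child types {A} ✗

AB, BO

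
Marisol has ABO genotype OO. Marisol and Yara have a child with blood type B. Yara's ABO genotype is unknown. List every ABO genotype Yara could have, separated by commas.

For each candidate genotype of Yara, check whether crossing it with OO can produce every observed child phenotype.
  AA → possible child types {A} ✗
  AB → possible child types {A, B} ✓
  AO → possible child types {O, A} ✗
  BB → possible child types {B} ✓
  BO → possible child types {O, B} ✓
  OO → possible child types {O} ✗

AB, BB, BO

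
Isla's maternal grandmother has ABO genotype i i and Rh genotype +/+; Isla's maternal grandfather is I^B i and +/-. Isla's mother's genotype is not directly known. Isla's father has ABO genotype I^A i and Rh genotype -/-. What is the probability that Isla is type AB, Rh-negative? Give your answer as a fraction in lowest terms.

Isla's mother's ABO genotype from i i × I^B i: 1/2 I^B i, 1/2 i i.
Crossing each possibility with the father I^A i and summing P(type AB): 1/2·1/4 + 1/2·0 = 1/8.
Similarly for Rh via the mother's Rh distribution: P(Rh-) = 1/4.
Independent loci: 1/8 × 1/4 = 1/32.

1/32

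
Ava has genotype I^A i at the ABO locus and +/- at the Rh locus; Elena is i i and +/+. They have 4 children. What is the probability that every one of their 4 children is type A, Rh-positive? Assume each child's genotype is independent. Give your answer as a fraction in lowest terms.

ABO cross I^A i × i i → 1/2 O, 1/2 A.
Rh cross +/- × +/+ → 1 Rh+; so P(type A, Rh-positive) = 1/2 × 1 = 1/2 per child.
All 4 independent: (1/2)^4 = 1/16.

1/16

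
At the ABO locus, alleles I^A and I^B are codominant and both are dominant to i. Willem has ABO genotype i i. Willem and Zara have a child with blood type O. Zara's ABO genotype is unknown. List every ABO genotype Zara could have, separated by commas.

For each candidate genotype of Zara, check whether crossing it with i i can produce every observed child phenotype.
  I^A I^A → possible child types {A} ✗
  I^A I^B → possible child types {A, B} ✗
  I^A i → possible child types {O, A} ✓
  I^B I^B → possible child types {B} ✗
  I^B i → possible child types {O, B} ✓
  i i → possible child types {O} ✓

I^A i, I^B i, i i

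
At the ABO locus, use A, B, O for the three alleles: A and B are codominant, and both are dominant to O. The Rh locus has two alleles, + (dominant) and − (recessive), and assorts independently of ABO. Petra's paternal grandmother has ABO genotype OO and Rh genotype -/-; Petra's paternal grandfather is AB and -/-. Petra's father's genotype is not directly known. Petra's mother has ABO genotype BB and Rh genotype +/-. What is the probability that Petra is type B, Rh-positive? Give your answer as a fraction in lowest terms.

Petra's father's ABO genotype from OO × AB: 1/2 AO, 1/2 BO.
Crossing each possibility with the mother BB and summing P(type B): 1/2·1/2 + 1/2·1 = 3/4.
Similarly for Rh via the father's Rh distribution: P(Rh+) = 1/2.
Independent loci: 3/4 × 1/2 = 3/8.

3/8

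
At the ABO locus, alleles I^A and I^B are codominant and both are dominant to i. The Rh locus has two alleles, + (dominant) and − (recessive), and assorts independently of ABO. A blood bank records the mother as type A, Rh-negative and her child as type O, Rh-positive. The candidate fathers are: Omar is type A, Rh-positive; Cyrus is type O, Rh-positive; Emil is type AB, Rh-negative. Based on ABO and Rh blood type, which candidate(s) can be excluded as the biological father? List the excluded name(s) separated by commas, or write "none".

A candidate is excluded only if no genotype consistent with his phenotype could produce a type O, Rh-positive child with a type A, Rh-negative mother.
Emil (type AB, Rh-): no genotype consistent with that phenotype can produce a type-O Rh+ child with a type-A mother.

Emil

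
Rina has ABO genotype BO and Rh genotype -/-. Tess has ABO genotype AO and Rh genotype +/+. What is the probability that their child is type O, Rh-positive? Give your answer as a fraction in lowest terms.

1/4

ABO cross BO × AO → offspring phenotypes: 1/4 O, 1/4 A, 1/4 B, 1/4 AB.
Rh cross -/- × +/+ → 1 Rh+.
Independent loci: P(type O, Rh-positive) = 1/4 × 1 = 1/4.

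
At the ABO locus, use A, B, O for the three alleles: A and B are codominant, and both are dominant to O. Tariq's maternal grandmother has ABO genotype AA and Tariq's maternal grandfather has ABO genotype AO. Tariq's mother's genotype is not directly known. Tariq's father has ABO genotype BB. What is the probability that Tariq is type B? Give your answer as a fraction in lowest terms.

Tariq's mother's ABO genotype from AA × AO: 1/2 AA, 1/2 AO.
Crossing each possibility with the father BB and summing P(type B): 1/2·0 + 1/2·1/2 = 1/4.

1/4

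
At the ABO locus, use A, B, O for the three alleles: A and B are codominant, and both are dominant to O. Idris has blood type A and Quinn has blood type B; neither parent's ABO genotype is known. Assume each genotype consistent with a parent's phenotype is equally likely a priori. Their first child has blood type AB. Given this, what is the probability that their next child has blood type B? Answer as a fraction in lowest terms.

5/36

Possible genotypes: Idris ∈ {AA, AO}; Quinn ∈ {BB, BO}.
Weight each parental genotype pair by prior × P(type-AB child):
  AA × BB: posterior weight 4/9; P(next child type B) = 0.
  AA × BO: posterior weight 2/9; P(next child type B) = 0.
  AO × BB: posterior weight 2/9; P(next child type B) = 1/2.
  AO × BO: posterior weight 1/9; P(next child type B) = 1/4.
Weighted sum = 5/36.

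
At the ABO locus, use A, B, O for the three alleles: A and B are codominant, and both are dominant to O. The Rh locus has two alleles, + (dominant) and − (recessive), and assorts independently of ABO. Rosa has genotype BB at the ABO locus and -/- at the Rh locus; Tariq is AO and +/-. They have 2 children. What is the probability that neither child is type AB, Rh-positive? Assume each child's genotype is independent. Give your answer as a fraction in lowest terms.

ABO cross BB × AO → 1/2 B, 1/2 AB.
Rh cross -/- × +/- → 1/2 Rh+, 1/2 Rh-; so P(type AB, Rh-positive) = 1/2 × 1/2 = 1/4 per child.
P(not type AB, Rh-positive) = 3/4 for one child; (3/4)^2 = 9/16.

9/16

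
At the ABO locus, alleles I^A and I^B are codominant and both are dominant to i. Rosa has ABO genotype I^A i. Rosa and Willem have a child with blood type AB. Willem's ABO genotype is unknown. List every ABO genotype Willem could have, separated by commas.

For each candidate genotype of Willem, check whether crossing it with I^A i can produce every observed child phenotype.
  I^A I^A → possible child types {A} ✗
  I^A I^B → possible child types {A, B, AB} ✓
  I^A i → possible child types {O, A} ✗
  I^B I^B → possible child types {B, AB} ✓
  I^B i → possible child types {O, A, B, AB} ✓
  i i → possible child types {O, A} ✗

I^A I^B, I^B I^B, I^B i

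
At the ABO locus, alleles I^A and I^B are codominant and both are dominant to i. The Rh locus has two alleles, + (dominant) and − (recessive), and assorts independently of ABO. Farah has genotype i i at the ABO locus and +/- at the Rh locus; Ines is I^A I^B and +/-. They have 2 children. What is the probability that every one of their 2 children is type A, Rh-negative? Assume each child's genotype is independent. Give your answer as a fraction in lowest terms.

ABO cross i i × I^A I^B → 1/2 A, 1/2 B.
Rh cross +/- × +/- → 3/4 Rh+, 1/4 Rh-; so P(type A, Rh-negative) = 1/2 × 1/4 = 1/8 per child.
All 2 independent: (1/8)^2 = 1/64.

1/64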